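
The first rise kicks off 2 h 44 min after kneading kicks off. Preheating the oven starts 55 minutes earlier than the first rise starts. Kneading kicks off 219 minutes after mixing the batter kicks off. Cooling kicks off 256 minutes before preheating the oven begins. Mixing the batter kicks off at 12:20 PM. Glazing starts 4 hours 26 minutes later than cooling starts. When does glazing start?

5:58 PM

Kneading starts at 12:20 PM + 219 min = 3:59 PM.
The first rise starts at 3:59 PM + 164 min = 6:43 PM.
Preheating the oven starts at 6:43 PM − 55 min = 5:48 PM.
Cooling starts at 5:48 PM − 256 min = 1:32 PM.
Glazing starts at 1:32 PM + 266 min = 5:58 PM.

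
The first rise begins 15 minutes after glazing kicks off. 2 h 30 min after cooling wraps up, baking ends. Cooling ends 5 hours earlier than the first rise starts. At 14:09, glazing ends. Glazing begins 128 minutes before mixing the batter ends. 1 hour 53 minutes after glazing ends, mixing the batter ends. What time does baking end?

Mixing the batter ends at 14:09 + 113 min = 16:02.
Glazing starts at 16:02 − 128 min = 13:54.
The first rise starts at 13:54 + 15 min = 14:09.
Cooling ends at 14:09 − 300 min = 09:09.
Baking ends at 09:09 + 150 min = 11:39.

11:39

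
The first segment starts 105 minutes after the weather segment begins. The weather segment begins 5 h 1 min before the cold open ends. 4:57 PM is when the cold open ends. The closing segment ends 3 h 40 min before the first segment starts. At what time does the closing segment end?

10:01 AM

The weather segment starts at 4:57 PM − 301 min = 11:56 AM.
The first segment starts at 11:56 AM + 105 min = 1:41 PM.
The closing segment ends at 1:41 PM − 220 min = 10:01 AM.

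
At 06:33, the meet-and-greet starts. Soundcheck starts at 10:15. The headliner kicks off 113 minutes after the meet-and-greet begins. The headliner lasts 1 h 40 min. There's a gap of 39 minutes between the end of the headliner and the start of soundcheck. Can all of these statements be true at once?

No

The headliner starts at 06:33 + 113 min = 08:26.
The headliner ends at 08:26 + 100 min = 10:06.
Soundcheck starts at 10:06 + 39 min = 10:45.
But soundcheck is also said to start at 10:15 — a 30-minute conflict.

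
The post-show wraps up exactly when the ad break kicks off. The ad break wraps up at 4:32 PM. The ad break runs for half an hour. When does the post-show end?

4:02 PM

The ad break starts at 4:32 PM − 30 min = 4:02 PM.
So the post-show ends at 4:02 PM.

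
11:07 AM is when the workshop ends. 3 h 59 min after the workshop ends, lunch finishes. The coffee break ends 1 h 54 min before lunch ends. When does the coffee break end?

1:12 PM

Lunch ends at 11:07 AM + 239 min = 3:06 PM.
The coffee break ends at 3:06 PM − 114 min = 1:12 PM.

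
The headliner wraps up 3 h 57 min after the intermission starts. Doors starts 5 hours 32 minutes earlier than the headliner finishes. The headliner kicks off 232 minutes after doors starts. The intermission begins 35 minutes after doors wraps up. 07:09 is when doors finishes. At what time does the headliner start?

The intermission starts at 07:09 + 35 min = 07:44.
The headliner ends at 07:44 + 237 min = 11:41.
Doors starts at 11:41 − 332 min = 06:09.
The headliner starts at 06:09 + 232 min = 10:01.

10:01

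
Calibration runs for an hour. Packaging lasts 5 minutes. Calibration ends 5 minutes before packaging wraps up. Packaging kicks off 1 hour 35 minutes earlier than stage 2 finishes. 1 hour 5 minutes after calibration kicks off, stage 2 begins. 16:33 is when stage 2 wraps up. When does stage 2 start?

15:03

Packaging starts at 16:33 − 95 min = 14:58.
Packaging ends at 14:58 + 5 min = 15:03.
Calibration ends at 15:03 − 5 min = 14:58.
Calibration starts at 14:58 − 60 min = 13:58.
Stage 2 starts at 13:58 + 65 min = 15:03.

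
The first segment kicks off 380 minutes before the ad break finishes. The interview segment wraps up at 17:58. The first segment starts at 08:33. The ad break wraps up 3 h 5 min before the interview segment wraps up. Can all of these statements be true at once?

The ad break ends at 17:58 − 185 min = 14:53.
The first segment starts at 14:53 − 380 min = 08:33.
That matches the stated 08:33, so the schedule is consistent.

Yes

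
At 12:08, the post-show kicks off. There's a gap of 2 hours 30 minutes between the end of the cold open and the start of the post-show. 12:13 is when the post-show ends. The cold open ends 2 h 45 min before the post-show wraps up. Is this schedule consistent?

No

The cold open ends at 12:13 − 165 min = 09:28.
The post-show starts at 09:28 + 150 min = 11:58.
But the post-show is also said to start at 12:08 — a 10-minute conflict.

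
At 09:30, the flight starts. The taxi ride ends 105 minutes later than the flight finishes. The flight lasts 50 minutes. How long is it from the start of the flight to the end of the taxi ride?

The flight ends at 09:30 + 50 min = 10:20.
The taxi ride ends at 10:20 + 105 min = 12:05.
From 09:30 to 12:05 is 2 h 35 min.

2 h 35 min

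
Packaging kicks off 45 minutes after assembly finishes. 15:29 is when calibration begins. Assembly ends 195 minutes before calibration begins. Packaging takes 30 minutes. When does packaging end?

13:29

Assembly ends at 15:29 − 195 min = 12:14.
Packaging starts at 12:14 + 45 min = 12:59.
Packaging ends at 12:59 + 30 min = 13:29.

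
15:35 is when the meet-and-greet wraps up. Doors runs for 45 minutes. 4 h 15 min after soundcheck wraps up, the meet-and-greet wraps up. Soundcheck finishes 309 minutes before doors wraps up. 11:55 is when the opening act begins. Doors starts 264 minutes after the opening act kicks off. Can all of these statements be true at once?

Doors starts at 11:55 + 264 min = 16:19.
Doors ends at 16:19 + 45 min = 17:04.
Soundcheck ends at 17:04 − 309 min = 11:55.
The meet-and-greet ends at 11:55 + 255 min = 16:10.
But the meet-and-greet is also said to end at 15:35 — a 35-minute conflict.

No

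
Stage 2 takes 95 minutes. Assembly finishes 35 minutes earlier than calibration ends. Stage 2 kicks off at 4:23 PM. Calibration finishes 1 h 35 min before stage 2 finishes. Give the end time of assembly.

3:48 PM

Stage 2 ends at 4:23 PM + 95 min = 5:58 PM.
Calibration ends at 5:58 PM − 95 min = 4:23 PM.
Assembly ends at 4:23 PM − 35 min = 3:48 PM.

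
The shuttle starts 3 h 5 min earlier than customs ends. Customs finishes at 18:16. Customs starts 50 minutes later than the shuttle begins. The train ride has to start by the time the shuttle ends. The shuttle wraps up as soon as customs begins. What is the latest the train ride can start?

16:01

The shuttle starts at 18:16 − 185 min = 15:11.
Customs starts at 15:11 + 50 min = 16:01.
So the shuttle ends at 16:01.
The train ride is bounded by the shuttle, so the latest it can start is 16:01.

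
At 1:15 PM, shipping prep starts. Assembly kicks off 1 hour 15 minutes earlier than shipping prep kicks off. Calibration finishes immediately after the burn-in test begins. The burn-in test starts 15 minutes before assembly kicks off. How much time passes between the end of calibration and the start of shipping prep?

Assembly starts at 1:15 PM − 75 min = 12:00 PM.
The burn-in test starts at 12:00 PM − 15 min = 11:45 AM.
So calibration ends at 11:45 AM.
From 11:45 AM to 1:15 PM is an hour and a half.

an hour and a half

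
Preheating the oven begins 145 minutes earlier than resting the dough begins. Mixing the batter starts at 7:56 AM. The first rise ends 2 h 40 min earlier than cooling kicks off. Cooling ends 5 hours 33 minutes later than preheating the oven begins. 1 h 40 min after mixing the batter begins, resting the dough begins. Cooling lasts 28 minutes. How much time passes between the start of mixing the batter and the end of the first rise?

1 hour 40 minutes

Resting the dough starts at 7:56 AM + 100 min = 9:36 AM.
Preheating the oven starts at 9:36 AM − 145 min = 7:11 AM.
Cooling ends at 7:11 AM + 333 min = 12:44 PM.
Cooling starts at 12:44 PM − 28 min = 12:16 PM.
The first rise ends at 12:16 PM − 160 min = 9:36 AM.
From 7:56 AM to 9:36 AM is 1 hour 40 minutes.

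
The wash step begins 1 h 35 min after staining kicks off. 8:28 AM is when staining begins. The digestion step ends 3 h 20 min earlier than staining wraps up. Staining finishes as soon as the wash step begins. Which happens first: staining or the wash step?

The wash step starts at 8:28 AM + 95 min = 10:03 AM.
Staining starts at 8:28 AM and the wash step starts at 10:03 AM, so staining is first.

staining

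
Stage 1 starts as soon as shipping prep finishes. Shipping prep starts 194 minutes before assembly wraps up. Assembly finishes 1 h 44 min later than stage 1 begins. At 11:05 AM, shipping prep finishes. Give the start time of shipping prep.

9:35 AM

Stage 1 starts at 11:05 AM.
Assembly ends at 11:05 AM + 104 min = 12:49 PM.
Shipping prep starts at 12:49 PM − 194 min = 9:35 AM.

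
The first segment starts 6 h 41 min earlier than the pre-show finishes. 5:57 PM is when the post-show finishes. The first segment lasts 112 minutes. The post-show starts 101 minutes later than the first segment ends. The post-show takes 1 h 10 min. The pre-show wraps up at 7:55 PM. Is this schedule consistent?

The first segment starts at 7:55 PM − 401 min = 1:14 PM.
The first segment ends at 1:14 PM + 112 min = 3:06 PM.
The post-show starts at 3:06 PM + 101 min = 4:47 PM.
The post-show ends at 4:47 PM + 70 min = 5:57 PM.
That matches the stated 5:57 PM, so the schedule is consistent.

Yes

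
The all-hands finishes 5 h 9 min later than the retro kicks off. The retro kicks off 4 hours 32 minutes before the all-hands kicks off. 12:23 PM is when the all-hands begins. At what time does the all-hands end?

1:00 PM

The retro starts at 12:23 PM − 272 min = 7:51 AM.
The all-hands ends at 7:51 AM + 309 min = 1:00 PM.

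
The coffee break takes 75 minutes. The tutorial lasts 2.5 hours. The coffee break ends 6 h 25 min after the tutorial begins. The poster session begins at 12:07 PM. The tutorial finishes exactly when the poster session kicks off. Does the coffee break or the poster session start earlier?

the poster session

The tutorial ends at 12:07 PM.
The tutorial starts at 12:07 PM − 150 min = 9:37 AM.
The coffee break ends at 9:37 AM + 385 min = 4:02 PM.
The coffee break starts at 4:02 PM − 75 min = 2:47 PM.
The coffee break starts at 2:47 PM and the poster session starts at 12:07 PM, so the poster session is first.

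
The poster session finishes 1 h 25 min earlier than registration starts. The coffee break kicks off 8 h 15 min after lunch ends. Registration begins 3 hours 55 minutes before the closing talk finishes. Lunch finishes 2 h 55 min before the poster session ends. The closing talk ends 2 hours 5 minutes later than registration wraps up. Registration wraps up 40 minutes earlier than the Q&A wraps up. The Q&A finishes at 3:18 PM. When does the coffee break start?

4:43 PM

Registration ends at 3:18 PM − 40 min = 2:38 PM.
The closing talk ends at 2:38 PM + 125 min = 4:43 PM.
Registration starts at 4:43 PM − 235 min = 12:48 PM.
The poster session ends at 12:48 PM − 85 min = 11:23 AM.
Lunch ends at 11:23 AM − 175 min = 8:28 AM.
The coffee break starts at 8:28 AM + 495 min = 4:43 PM.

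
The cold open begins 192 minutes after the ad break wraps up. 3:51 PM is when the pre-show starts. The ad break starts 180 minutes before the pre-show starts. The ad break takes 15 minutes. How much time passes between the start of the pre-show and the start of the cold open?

The ad break starts at 3:51 PM − 180 min = 12:51 PM.
The ad break ends at 12:51 PM + 15 min = 1:06 PM.
The cold open starts at 1:06 PM + 192 min = 4:18 PM.
From 3:51 PM to 4:18 PM is 27 minutes.

27 minutes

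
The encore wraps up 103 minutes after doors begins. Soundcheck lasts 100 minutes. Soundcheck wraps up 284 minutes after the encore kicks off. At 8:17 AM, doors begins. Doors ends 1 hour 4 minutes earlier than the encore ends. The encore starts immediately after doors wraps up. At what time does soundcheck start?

The encore ends at 8:17 AM + 103 min = 10:00 AM.
Doors ends at 10:00 AM − 64 min = 8:56 AM.
So the encore starts at 8:56 AM.
Soundcheck ends at 8:56 AM + 284 min = 1:40 PM.
Soundcheck starts at 1:40 PM − 100 min = 12:00 PM.

12:00 PM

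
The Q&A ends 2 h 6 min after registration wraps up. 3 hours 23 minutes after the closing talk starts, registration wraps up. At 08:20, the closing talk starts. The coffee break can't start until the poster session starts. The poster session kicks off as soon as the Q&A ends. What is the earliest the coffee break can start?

Registration ends at 08:20 + 203 min = 11:43.
The Q&A ends at 11:43 + 126 min = 13:49.
So the poster session starts at 13:49.
The coffee break is bounded by the poster session, so the earliest it can start is 13:49.

13:49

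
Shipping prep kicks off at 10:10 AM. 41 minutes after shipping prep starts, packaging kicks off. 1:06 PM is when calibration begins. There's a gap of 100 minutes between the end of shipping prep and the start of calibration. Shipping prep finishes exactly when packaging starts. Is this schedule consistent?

No

Packaging starts at 10:10 AM + 41 min = 10:51 AM.
So shipping prep ends at 10:51 AM.
Calibration starts at 10:51 AM + 100 min = 12:31 PM.
But calibration is also said to start at 1:06 PM — a 35-minute conflict.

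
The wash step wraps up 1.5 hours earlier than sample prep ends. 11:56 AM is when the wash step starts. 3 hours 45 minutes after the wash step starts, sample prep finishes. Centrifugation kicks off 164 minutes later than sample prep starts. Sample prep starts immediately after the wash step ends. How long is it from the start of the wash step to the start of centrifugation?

4 hours 59 minutes

Sample prep ends at 11:56 AM + 225 min = 3:41 PM.
The wash step ends at 3:41 PM − 90 min = 2:11 PM.
So sample prep starts at 2:11 PM.
Centrifugation starts at 2:11 PM + 164 min = 4:55 PM.
From 11:56 AM to 4:55 PM is 4 hours 59 minutes.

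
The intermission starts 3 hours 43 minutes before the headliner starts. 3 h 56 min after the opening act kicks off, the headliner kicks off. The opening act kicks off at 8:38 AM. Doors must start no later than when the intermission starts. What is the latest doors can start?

The headliner starts at 8:38 AM + 236 min = 12:34 PM.
The intermission starts at 12:34 PM − 223 min = 8:51 AM.
Doors is bounded by the intermission, so the latest it can start is 8:51 AM.

8:51 AM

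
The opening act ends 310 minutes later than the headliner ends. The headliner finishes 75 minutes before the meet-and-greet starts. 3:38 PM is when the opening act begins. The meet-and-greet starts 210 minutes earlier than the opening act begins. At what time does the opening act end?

The meet-and-greet starts at 3:38 PM − 210 min = 12:08 PM.
The headliner ends at 12:08 PM − 75 min = 10:53 AM.
The opening act ends at 10:53 AM + 310 min = 4:03 PM.

4:03 PM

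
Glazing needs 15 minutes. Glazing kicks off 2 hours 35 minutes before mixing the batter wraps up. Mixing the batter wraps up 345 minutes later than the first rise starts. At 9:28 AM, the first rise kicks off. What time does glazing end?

Mixing the batter ends at 9:28 AM + 345 min = 3:13 PM.
Glazing starts at 3:13 PM − 155 min = 12:38 PM.
Glazing ends at 12:38 PM + 15 min = 12:53 PM.

12:53 PM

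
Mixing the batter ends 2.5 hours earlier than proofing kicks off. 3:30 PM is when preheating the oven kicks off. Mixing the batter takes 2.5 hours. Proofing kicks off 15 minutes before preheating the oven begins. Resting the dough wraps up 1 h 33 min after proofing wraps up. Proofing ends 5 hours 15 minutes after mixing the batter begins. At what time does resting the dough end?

5:03 PM

Proofing starts at 3:30 PM − 15 min = 3:15 PM.
Mixing the batter ends at 3:15 PM − 150 min = 12:45 PM.
Mixing the batter starts at 12:45 PM − 150 min = 10:15 AM.
Proofing ends at 10:15 AM + 315 min = 3:30 PM.
Resting the dough ends at 3:30 PM + 93 min = 5:03 PM.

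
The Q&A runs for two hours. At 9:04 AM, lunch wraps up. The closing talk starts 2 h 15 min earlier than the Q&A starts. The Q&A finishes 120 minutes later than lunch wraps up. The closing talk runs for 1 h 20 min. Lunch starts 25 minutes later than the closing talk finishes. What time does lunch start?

The Q&A ends at 9:04 AM + 120 min = 11:04 AM.
The Q&A starts at 11:04 AM − 120 min = 9:04 AM.
The closing talk starts at 9:04 AM − 135 min = 6:49 AM.
The closing talk ends at 6:49 AM + 80 min = 8:09 AM.
Lunch starts at 8:09 AM + 25 min = 8:34 AM.

8:34 AM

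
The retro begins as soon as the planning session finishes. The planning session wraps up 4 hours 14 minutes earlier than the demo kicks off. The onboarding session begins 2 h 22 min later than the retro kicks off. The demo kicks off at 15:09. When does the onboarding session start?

The planning session ends at 15:09 − 254 min = 10:55.
So the retro starts at 10:55.
The onboarding session starts at 10:55 + 142 min = 13:17.

13:17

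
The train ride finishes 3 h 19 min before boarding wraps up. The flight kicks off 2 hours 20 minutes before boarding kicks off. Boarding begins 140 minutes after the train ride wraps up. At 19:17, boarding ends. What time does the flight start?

15:58

The train ride ends at 19:17 − 199 min = 15:58.
Boarding starts at 15:58 + 140 min = 18:18.
The flight starts at 18:18 − 140 min = 15:58.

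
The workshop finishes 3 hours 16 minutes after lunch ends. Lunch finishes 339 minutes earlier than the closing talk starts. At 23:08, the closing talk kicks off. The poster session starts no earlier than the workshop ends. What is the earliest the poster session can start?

Lunch ends at 23:08 − 339 min = 17:29.
The workshop ends at 17:29 + 196 min = 20:45.
The poster session is bounded by the workshop, so the earliest it can start is 20:45.

20:45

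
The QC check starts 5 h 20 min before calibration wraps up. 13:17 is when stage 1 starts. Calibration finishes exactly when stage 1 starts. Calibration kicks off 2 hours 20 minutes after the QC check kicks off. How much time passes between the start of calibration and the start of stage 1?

180 minutes

Calibration ends at 13:17.
The QC check starts at 13:17 − 320 min = 07:57.
Calibration starts at 07:57 + 140 min = 10:17.
From 10:17 to 13:17 is 180 minutes.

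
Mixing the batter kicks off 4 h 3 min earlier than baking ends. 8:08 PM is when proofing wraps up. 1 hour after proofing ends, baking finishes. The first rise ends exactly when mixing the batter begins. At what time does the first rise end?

5:05 PM

Baking ends at 8:08 PM + 60 min = 9:08 PM.
Mixing the batter starts at 9:08 PM − 243 min = 5:05 PM.
So the first rise ends at 5:05 PM.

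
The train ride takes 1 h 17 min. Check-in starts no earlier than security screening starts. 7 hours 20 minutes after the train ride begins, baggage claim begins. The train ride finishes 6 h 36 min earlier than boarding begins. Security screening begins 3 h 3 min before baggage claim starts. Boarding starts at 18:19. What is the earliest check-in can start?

14:43

The train ride ends at 18:19 − 396 min = 11:43.
The train ride starts at 11:43 − 77 min = 10:26.
Baggage claim starts at 10:26 + 440 min = 17:46.
Security screening starts at 17:46 − 183 min = 14:43.
Check-in is bounded by security screening, so the earliest it can start is 14:43.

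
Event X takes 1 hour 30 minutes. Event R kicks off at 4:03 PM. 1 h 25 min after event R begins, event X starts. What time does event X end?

6:58 PM

Event X starts at 4:03 PM + 85 min = 5:28 PM.
Event X ends at 5:28 PM + 90 min = 6:58 PM.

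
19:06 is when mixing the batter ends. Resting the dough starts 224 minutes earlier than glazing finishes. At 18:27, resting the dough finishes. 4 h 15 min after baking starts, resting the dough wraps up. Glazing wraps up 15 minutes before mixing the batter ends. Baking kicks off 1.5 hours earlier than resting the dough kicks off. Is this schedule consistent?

Glazing ends at 19:06 − 15 min = 18:51.
Resting the dough starts at 18:51 − 224 min = 15:07.
Baking starts at 15:07 − 90 min = 13:37.
Resting the dough ends at 13:37 + 255 min = 17:52.
But resting the dough is also said to end at 18:27 — a 35-minute conflict.

No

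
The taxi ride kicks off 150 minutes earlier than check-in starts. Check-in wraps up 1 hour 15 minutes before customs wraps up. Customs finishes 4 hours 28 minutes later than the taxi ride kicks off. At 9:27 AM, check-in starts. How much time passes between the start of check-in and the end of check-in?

43 minutes

The taxi ride starts at 9:27 AM − 150 min = 6:57 AM.
Customs ends at 6:57 AM + 268 min = 11:25 AM.
Check-in ends at 11:25 AM − 75 min = 10:10 AM.
From 9:27 AM to 10:10 AM is 43 minutes.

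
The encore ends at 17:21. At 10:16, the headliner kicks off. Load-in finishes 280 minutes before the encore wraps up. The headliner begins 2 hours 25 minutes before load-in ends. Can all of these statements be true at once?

Load-in ends at 17:21 − 280 min = 12:41.
The headliner starts at 12:41 − 145 min = 10:16.
That matches the stated 10:16, so the schedule is consistent.

Yes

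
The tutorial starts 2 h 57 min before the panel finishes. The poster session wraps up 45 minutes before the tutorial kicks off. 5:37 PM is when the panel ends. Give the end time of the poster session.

1:55 PM

The tutorial starts at 5:37 PM − 177 min = 2:40 PM.
The poster session ends at 2:40 PM − 45 min = 1:55 PM.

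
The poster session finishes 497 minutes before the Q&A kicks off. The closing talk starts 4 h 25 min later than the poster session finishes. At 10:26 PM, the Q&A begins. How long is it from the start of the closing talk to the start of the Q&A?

3 h 52 min

The poster session ends at 10:26 PM − 497 min = 2:09 PM.
The closing talk starts at 2:09 PM + 265 min = 6:34 PM.
From 6:34 PM to 10:26 PM is 3 h 52 min.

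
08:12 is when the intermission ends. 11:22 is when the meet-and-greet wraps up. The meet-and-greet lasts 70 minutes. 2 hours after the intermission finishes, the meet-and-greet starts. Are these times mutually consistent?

Yes

The meet-and-greet starts at 08:12 + 120 min = 10:12.
The meet-and-greet ends at 10:12 + 70 min = 11:22.
That matches the stated 11:22, so the schedule is consistent.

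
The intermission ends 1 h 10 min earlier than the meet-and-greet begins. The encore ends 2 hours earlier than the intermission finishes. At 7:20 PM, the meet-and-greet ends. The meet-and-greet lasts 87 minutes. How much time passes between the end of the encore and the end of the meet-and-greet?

4 h 37 min

The meet-and-greet starts at 7:20 PM − 87 min = 5:53 PM.
The intermission ends at 5:53 PM − 70 min = 4:43 PM.
The encore ends at 4:43 PM − 120 min = 2:43 PM.
From 2:43 PM to 7:20 PM is 4 h 37 min.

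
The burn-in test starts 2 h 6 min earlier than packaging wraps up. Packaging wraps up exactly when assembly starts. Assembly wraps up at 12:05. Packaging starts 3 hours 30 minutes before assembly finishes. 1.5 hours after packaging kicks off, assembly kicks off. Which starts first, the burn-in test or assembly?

Packaging starts at 12:05 − 210 min = 08:35.
Assembly starts at 08:35 + 90 min = 10:05.
So packaging ends at 10:05.
The burn-in test starts at 10:05 − 126 min = 07:59.
The burn-in test starts at 07:59 and assembly starts at 10:05, so the burn-in test is first.

the burn-in test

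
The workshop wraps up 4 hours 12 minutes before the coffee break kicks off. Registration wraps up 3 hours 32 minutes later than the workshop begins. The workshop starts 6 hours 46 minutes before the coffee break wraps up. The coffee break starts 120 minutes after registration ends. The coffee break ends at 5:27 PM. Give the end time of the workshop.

12:01 PM

The workshop starts at 5:27 PM − 406 min = 10:41 AM.
Registration ends at 10:41 AM + 212 min = 2:13 PM.
The coffee break starts at 2:13 PM + 120 min = 4:13 PM.
The workshop ends at 4:13 PM − 252 min = 12:01 PM.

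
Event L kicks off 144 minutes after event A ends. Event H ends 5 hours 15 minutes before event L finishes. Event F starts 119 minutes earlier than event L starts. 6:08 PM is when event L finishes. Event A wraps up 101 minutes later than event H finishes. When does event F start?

2:59 PM

Event H ends at 6:08 PM − 315 min = 12:53 PM.
Event A ends at 12:53 PM + 101 min = 2:34 PM.
Event L starts at 2:34 PM + 144 min = 4:58 PM.
Event F starts at 4:58 PM − 119 min = 2:59 PM.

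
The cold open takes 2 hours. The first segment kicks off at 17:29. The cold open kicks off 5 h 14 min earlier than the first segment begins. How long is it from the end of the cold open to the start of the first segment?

3 hours 14 minutes

The cold open starts at 17:29 − 314 min = 12:15.
The cold open ends at 12:15 + 120 min = 14:15.
From 14:15 to 17:29 is 3 hours 14 minutes.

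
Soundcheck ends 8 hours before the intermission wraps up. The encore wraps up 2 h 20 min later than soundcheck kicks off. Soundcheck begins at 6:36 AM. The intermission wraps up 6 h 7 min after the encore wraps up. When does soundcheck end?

7:03 AM

The encore ends at 6:36 AM + 140 min = 8:56 AM.
The intermission ends at 8:56 AM + 367 min = 3:03 PM.
Soundcheck ends at 3:03 PM − 480 min = 7:03 AM.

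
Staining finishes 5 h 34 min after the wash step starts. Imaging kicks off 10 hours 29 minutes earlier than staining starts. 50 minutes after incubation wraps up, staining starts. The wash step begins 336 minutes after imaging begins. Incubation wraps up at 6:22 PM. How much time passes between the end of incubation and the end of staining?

Staining starts at 6:22 PM + 50 min = 7:12 PM.
Imaging starts at 7:12 PM − 629 min = 8:43 AM.
The wash step starts at 8:43 AM + 336 min = 2:19 PM.
Staining ends at 2:19 PM + 334 min = 7:53 PM.
From 6:22 PM to 7:53 PM is 1 hour 31 minutes.

1 hour 31 minutes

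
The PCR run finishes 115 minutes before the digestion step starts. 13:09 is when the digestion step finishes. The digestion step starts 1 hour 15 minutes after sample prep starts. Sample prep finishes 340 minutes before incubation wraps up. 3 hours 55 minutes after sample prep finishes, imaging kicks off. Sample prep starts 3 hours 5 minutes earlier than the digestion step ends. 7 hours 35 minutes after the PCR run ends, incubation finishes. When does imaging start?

15:14

Sample prep starts at 13:09 − 185 min = 10:04.
The digestion step starts at 10:04 + 75 min = 11:19.
The PCR run ends at 11:19 − 115 min = 09:24.
Incubation ends at 09:24 + 455 min = 16:59.
Sample prep ends at 16:59 − 340 min = 11:19.
Imaging starts at 11:19 + 235 min = 15:14.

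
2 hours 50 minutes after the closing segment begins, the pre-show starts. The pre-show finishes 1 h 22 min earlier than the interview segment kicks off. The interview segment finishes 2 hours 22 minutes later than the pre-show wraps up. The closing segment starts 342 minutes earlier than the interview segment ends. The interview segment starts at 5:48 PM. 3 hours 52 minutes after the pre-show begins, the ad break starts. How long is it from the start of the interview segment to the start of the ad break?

The pre-show ends at 5:48 PM − 82 min = 4:26 PM.
The interview segment ends at 4:26 PM + 142 min = 6:48 PM.
The closing segment starts at 6:48 PM − 342 min = 1:06 PM.
The pre-show starts at 1:06 PM + 170 min = 3:56 PM.
The ad break starts at 3:56 PM + 232 min = 7:48 PM.
From 5:48 PM to 7:48 PM is two hours.

two hours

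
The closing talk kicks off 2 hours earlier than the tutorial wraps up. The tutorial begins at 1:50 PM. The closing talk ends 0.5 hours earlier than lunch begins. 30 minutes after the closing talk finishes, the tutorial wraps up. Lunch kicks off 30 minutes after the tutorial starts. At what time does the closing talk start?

12:20 PM

Lunch starts at 1:50 PM + 30 min = 2:20 PM.
The closing talk ends at 2:20 PM − 30 min = 1:50 PM.
The tutorial ends at 1:50 PM + 30 min = 2:20 PM.
The closing talk starts at 2:20 PM − 120 min = 12:20 PM.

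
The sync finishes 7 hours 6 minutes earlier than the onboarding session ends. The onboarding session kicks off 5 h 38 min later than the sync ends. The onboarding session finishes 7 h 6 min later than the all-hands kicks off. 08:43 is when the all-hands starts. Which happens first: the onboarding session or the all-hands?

the all-hands

The onboarding session ends at 08:43 + 426 min = 15:49.
The sync ends at 15:49 − 426 min = 08:43.
The onboarding session starts at 08:43 + 338 min = 14:21.
The onboarding session starts at 14:21 and the all-hands starts at 08:43, so the all-hands is first.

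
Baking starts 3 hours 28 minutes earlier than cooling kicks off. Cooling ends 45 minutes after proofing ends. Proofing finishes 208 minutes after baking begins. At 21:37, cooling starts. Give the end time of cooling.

22:22

Baking starts at 21:37 − 208 min = 18:09.
Proofing ends at 18:09 + 208 min = 21:37.
Cooling ends at 21:37 + 45 min = 22:22.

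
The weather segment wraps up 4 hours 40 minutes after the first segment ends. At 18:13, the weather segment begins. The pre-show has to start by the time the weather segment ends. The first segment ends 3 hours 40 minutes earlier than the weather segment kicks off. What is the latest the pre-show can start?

The first segment ends at 18:13 − 220 min = 14:33.
The weather segment ends at 14:33 + 280 min = 19:13.
The pre-show is bounded by the weather segment, so the latest it can start is 19:13.

19:13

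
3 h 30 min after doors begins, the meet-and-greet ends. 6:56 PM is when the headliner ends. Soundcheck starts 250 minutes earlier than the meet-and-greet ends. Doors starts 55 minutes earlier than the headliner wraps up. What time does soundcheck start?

5:21 PM

Doors starts at 6:56 PM − 55 min = 6:01 PM.
The meet-and-greet ends at 6:01 PM + 210 min = 9:31 PM.
Soundcheck starts at 9:31 PM − 250 min = 5:21 PM.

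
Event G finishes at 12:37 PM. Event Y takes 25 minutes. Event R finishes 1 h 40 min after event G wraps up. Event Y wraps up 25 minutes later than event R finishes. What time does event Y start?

Event R ends at 12:37 PM + 100 min = 2:17 PM.
Event Y ends at 2:17 PM + 25 min = 2:42 PM.
Event Y starts at 2:42 PM − 25 min = 2:17 PM.

2:17 PM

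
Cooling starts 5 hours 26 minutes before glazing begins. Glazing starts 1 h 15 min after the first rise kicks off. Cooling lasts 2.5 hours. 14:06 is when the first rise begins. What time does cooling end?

Glazing starts at 14:06 + 75 min = 15:21.
Cooling starts at 15:21 − 326 min = 09:55.
Cooling ends at 09:55 + 150 min = 12:25.

12:25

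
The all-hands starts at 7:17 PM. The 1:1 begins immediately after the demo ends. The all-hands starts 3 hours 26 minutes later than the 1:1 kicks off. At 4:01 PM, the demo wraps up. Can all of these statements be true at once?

The 1:1 starts at 4:01 PM.
The all-hands starts at 4:01 PM + 206 min = 7:27 PM.
But the all-hands is also said to start at 7:17 PM — a 10-minute conflict.

No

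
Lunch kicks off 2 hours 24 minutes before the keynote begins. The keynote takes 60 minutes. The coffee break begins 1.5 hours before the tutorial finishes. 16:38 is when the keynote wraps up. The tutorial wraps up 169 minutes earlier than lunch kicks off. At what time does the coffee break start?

08:55

The keynote starts at 16:38 − 60 min = 15:38.
Lunch starts at 15:38 − 144 min = 13:14.
The tutorial ends at 13:14 − 169 min = 10:25.
The coffee break starts at 10:25 − 90 min = 08:55.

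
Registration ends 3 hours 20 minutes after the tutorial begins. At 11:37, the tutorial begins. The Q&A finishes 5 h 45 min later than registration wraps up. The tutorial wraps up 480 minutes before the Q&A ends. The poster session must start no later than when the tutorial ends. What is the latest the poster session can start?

12:42

Registration ends at 11:37 + 200 min = 14:57.
The Q&A ends at 14:57 + 345 min = 20:42.
The tutorial ends at 20:42 − 480 min = 12:42.
The poster session is bounded by the tutorial, so the latest it can start is 12:42.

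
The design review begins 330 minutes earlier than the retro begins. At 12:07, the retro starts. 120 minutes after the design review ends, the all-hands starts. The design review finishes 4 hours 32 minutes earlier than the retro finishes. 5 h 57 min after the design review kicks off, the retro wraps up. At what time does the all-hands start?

The design review starts at 12:07 − 330 min = 06:37.
The retro ends at 06:37 + 357 min = 12:34.
The design review ends at 12:34 − 272 min = 08:02.
The all-hands starts at 08:02 + 120 min = 10:02.

10:02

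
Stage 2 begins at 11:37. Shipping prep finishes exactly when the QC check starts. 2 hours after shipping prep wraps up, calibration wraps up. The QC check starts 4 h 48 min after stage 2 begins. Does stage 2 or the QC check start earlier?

The QC check starts at 11:37 + 288 min = 16:25.
Stage 2 starts at 11:37 and the QC check starts at 16:25, so stage 2 is first.

stage 2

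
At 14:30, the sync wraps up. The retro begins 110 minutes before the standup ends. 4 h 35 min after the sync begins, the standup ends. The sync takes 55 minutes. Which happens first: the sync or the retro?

the sync

The sync starts at 14:30 − 55 min = 13:35.
The standup ends at 13:35 + 275 min = 18:10.
The retro starts at 18:10 − 110 min = 16:20.
The sync starts at 13:35 and the retro starts at 16:20, so the sync is first.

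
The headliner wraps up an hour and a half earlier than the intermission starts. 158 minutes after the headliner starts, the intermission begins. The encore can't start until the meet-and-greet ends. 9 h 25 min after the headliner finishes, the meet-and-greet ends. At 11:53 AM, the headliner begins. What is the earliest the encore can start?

The intermission starts at 11:53 AM + 158 min = 2:31 PM.
The headliner ends at 2:31 PM − 90 min = 1:01 PM.
The meet-and-greet ends at 1:01 PM + 565 min = 10:26 PM.
The encore is bounded by the meet-and-greet, so the earliest it can start is 10:26 PM.

10:26 PM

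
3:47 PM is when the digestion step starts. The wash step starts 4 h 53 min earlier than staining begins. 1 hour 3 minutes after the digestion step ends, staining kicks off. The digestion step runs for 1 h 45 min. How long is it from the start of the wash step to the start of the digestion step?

2 hours 5 minutes

The digestion step ends at 3:47 PM + 105 min = 5:32 PM.
Staining starts at 5:32 PM + 63 min = 6:35 PM.
The wash step starts at 6:35 PM − 293 min = 1:42 PM.
From 1:42 PM to 3:47 PM is 2 hours 5 minutes.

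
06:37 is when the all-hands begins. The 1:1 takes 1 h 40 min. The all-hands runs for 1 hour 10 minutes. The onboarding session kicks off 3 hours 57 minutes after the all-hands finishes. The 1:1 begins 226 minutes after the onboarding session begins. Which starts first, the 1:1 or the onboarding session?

The all-hands ends at 06:37 + 70 min = 07:47.
The onboarding session starts at 07:47 + 237 min = 11:44.
The 1:1 starts at 11:44 + 226 min = 15:30.
The 1:1 starts at 15:30 and the onboarding session starts at 11:44, so the onboarding session is first.

the onboarding session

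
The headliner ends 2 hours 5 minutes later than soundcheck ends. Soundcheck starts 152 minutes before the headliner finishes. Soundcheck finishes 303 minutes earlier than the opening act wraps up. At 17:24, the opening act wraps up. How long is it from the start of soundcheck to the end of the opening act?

330 minutes

Soundcheck ends at 17:24 − 303 min = 12:21.
The headliner ends at 12:21 + 125 min = 14:26.
Soundcheck starts at 14:26 − 152 min = 11:54.
From 11:54 to 17:24 is 330 minutes.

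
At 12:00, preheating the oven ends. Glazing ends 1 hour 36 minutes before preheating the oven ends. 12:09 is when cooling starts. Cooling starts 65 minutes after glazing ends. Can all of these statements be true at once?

No

Glazing ends at 12:00 − 96 min = 10:24.
Cooling starts at 10:24 + 65 min = 11:29.
But cooling is also said to start at 12:09 — a 40-minute conflict.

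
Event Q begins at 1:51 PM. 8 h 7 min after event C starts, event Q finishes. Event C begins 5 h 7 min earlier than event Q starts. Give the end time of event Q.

4:51 PM

Event C starts at 1:51 PM − 307 min = 8:44 AM.
Event Q ends at 8:44 AM + 487 min = 4:51 PM.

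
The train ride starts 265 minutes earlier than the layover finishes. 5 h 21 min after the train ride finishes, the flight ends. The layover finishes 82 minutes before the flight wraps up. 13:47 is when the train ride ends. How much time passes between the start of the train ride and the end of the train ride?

26 minutes

The flight ends at 13:47 + 321 min = 19:08.
The layover ends at 19:08 − 82 min = 17:46.
The train ride starts at 17:46 − 265 min = 13:21.
From 13:21 to 13:47 is 26 minutes.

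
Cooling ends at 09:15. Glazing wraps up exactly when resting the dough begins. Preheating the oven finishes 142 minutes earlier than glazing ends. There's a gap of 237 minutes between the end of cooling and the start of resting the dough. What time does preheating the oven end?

10:50

Resting the dough starts at 09:15 + 237 min = 13:12.
So glazing ends at 13:12.
Preheating the oven ends at 13:12 − 142 min = 10:50.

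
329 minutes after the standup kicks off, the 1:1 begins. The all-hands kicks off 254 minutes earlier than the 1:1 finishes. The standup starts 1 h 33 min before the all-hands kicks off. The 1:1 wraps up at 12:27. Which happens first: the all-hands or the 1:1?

the all-hands

The all-hands starts at 12:27 − 254 min = 08:13.
The standup starts at 08:13 − 93 min = 06:40.
The 1:1 starts at 06:40 + 329 min = 12:09.
The all-hands starts at 08:13 and the 1:1 starts at 12:09, so the all-hands is first.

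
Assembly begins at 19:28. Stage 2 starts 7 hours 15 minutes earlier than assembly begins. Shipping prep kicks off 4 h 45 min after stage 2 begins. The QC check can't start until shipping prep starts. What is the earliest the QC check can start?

16:58

Stage 2 starts at 19:28 − 435 min = 12:13.
Shipping prep starts at 12:13 + 285 min = 16:58.
The QC check is bounded by shipping prep, so the earliest it can start is 16:58.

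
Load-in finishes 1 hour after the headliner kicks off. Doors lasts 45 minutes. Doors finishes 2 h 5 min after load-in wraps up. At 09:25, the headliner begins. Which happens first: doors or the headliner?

Load-in ends at 09:25 + 60 min = 10:25.
Doors ends at 10:25 + 125 min = 12:30.
Doors starts at 12:30 − 45 min = 11:45.
Doors starts at 11:45 and the headliner starts at 09:25, so the headliner is first.

the headliner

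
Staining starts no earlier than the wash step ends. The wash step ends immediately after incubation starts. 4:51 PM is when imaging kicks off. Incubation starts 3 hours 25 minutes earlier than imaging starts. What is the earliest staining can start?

1:26 PM

Incubation starts at 4:51 PM − 205 min = 1:26 PM.
So the wash step ends at 1:26 PM.
Staining is bounded by the wash step, so the earliest it can start is 1:26 PM.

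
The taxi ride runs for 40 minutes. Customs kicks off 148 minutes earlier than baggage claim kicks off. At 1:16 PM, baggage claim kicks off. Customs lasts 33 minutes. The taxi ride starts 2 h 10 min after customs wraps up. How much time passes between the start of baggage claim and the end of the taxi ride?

Customs starts at 1:16 PM − 148 min = 10:48 AM.
Customs ends at 10:48 AM + 33 min = 11:21 AM.
The taxi ride starts at 11:21 AM + 130 min = 1:31 PM.
The taxi ride ends at 1:31 PM + 40 min = 2:11 PM.
From 1:16 PM to 2:11 PM is 55 minutes.

55 minutes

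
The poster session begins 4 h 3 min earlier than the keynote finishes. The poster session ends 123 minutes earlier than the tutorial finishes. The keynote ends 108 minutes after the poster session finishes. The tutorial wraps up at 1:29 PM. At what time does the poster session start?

The poster session ends at 1:29 PM − 123 min = 11:26 AM.
The keynote ends at 11:26 AM + 108 min = 1:14 PM.
The poster session starts at 1:14 PM − 243 min = 9:11 AM.

9:11 AM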